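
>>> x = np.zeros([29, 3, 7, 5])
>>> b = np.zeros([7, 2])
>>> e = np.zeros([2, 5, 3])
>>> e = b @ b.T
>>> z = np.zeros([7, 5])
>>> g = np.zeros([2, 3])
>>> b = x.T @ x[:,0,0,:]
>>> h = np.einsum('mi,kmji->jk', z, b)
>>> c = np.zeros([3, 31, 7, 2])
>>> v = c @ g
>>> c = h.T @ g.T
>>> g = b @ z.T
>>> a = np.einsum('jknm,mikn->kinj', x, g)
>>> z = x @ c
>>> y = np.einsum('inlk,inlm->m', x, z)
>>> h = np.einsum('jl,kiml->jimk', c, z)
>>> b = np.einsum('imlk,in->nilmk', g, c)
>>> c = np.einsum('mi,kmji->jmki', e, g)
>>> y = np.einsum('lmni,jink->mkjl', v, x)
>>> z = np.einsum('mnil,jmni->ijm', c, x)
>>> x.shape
(29, 3, 7, 5)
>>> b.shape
(2, 5, 3, 7, 7)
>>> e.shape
(7, 7)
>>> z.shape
(5, 29, 3)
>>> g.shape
(5, 7, 3, 7)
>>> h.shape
(5, 3, 7, 29)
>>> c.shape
(3, 7, 5, 7)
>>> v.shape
(3, 31, 7, 3)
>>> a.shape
(3, 7, 7, 29)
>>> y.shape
(31, 5, 29, 3)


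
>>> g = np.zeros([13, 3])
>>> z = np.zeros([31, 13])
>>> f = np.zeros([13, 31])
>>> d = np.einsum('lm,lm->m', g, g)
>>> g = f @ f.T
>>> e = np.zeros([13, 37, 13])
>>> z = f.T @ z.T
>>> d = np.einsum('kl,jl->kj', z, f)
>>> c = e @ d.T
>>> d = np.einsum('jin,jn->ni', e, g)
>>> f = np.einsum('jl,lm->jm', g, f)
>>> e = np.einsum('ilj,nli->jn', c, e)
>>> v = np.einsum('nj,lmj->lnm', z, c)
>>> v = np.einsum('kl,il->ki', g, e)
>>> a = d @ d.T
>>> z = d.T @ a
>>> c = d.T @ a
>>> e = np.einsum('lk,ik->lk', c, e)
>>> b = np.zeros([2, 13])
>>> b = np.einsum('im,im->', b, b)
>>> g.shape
(13, 13)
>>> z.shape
(37, 13)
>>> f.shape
(13, 31)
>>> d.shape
(13, 37)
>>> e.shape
(37, 13)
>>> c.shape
(37, 13)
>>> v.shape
(13, 31)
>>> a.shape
(13, 13)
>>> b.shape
()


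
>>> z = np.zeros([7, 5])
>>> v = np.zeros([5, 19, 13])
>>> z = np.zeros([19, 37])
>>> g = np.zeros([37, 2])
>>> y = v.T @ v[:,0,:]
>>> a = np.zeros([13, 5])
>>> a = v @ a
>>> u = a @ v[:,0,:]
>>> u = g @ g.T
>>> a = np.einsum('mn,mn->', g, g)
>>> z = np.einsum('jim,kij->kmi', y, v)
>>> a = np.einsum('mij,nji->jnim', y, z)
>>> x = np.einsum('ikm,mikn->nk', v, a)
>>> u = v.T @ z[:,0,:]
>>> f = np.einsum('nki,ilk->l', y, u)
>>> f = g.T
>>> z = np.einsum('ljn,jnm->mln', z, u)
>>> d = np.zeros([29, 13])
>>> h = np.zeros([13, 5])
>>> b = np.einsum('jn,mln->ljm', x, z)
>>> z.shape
(19, 5, 19)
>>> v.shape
(5, 19, 13)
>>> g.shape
(37, 2)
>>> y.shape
(13, 19, 13)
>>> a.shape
(13, 5, 19, 13)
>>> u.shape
(13, 19, 19)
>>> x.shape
(13, 19)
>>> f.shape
(2, 37)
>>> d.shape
(29, 13)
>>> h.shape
(13, 5)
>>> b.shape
(5, 13, 19)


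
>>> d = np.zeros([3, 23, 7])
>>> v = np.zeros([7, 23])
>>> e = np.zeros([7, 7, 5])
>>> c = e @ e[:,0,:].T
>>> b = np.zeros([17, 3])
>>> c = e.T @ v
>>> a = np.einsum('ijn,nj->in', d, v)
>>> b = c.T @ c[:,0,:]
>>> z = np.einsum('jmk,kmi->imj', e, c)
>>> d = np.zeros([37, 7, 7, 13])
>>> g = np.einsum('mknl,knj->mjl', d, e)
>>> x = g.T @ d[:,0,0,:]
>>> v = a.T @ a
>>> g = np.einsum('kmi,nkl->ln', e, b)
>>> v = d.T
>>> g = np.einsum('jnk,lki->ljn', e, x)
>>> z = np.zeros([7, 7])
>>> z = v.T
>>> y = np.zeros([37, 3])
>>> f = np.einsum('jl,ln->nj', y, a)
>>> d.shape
(37, 7, 7, 13)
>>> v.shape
(13, 7, 7, 37)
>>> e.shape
(7, 7, 5)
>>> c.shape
(5, 7, 23)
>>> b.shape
(23, 7, 23)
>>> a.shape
(3, 7)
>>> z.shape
(37, 7, 7, 13)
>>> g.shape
(13, 7, 7)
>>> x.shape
(13, 5, 13)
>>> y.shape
(37, 3)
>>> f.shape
(7, 37)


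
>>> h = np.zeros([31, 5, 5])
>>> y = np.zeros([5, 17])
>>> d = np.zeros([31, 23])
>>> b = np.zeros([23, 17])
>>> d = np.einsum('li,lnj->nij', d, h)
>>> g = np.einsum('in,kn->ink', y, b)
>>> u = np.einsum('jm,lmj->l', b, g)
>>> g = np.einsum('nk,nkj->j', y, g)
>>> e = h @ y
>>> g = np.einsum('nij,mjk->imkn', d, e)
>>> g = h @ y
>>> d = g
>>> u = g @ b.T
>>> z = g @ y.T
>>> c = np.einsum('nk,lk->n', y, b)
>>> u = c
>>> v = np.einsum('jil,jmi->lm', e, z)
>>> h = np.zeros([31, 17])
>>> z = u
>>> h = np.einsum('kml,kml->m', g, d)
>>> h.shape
(5,)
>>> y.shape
(5, 17)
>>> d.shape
(31, 5, 17)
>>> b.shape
(23, 17)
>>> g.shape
(31, 5, 17)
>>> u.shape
(5,)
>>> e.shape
(31, 5, 17)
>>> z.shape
(5,)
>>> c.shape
(5,)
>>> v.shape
(17, 5)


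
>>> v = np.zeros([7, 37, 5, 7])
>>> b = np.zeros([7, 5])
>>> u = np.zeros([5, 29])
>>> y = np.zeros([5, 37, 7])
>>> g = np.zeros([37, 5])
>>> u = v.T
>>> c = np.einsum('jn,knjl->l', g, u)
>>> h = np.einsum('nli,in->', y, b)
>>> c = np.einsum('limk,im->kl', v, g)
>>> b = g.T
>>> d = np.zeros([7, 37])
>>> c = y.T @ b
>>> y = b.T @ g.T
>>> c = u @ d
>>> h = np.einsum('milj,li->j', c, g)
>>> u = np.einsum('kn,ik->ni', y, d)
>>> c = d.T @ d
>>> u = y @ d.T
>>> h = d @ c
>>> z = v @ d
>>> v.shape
(7, 37, 5, 7)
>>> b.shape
(5, 37)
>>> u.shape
(37, 7)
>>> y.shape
(37, 37)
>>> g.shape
(37, 5)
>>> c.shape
(37, 37)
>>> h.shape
(7, 37)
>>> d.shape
(7, 37)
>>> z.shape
(7, 37, 5, 37)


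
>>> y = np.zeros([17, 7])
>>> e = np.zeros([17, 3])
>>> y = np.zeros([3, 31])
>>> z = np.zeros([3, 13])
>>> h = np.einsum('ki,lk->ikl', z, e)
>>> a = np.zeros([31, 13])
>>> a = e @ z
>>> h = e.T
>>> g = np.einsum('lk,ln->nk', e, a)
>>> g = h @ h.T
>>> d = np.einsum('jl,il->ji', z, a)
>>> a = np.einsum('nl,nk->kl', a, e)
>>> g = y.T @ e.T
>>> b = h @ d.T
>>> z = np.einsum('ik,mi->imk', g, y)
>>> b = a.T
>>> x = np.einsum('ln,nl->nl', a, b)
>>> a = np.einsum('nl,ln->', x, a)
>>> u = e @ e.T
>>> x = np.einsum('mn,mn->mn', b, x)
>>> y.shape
(3, 31)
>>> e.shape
(17, 3)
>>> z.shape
(31, 3, 17)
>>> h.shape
(3, 17)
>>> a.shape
()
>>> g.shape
(31, 17)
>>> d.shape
(3, 17)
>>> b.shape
(13, 3)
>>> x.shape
(13, 3)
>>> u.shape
(17, 17)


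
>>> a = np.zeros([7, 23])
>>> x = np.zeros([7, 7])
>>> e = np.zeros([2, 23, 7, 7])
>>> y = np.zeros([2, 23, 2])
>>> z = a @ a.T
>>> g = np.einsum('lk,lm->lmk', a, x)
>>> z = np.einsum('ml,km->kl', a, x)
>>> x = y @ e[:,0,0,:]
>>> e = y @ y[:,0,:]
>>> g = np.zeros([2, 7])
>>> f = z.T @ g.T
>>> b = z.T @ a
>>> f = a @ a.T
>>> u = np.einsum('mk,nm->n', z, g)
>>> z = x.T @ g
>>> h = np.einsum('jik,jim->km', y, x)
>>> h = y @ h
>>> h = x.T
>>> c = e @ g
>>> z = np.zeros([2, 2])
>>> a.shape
(7, 23)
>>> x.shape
(2, 23, 7)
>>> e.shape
(2, 23, 2)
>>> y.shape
(2, 23, 2)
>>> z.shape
(2, 2)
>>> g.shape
(2, 7)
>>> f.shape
(7, 7)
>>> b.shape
(23, 23)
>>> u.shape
(2,)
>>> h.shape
(7, 23, 2)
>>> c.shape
(2, 23, 7)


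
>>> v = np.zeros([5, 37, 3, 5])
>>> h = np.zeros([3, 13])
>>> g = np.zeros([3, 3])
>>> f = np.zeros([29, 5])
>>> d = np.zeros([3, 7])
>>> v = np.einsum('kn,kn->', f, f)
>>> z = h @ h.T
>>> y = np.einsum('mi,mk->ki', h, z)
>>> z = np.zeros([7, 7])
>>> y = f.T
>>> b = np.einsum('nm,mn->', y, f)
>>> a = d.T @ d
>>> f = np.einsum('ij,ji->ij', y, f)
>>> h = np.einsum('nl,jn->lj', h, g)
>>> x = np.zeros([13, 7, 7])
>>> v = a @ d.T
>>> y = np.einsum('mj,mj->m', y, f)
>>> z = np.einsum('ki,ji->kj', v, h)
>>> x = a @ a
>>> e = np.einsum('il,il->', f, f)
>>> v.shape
(7, 3)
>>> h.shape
(13, 3)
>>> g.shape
(3, 3)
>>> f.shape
(5, 29)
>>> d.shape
(3, 7)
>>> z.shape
(7, 13)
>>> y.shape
(5,)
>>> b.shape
()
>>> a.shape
(7, 7)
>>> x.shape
(7, 7)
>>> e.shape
()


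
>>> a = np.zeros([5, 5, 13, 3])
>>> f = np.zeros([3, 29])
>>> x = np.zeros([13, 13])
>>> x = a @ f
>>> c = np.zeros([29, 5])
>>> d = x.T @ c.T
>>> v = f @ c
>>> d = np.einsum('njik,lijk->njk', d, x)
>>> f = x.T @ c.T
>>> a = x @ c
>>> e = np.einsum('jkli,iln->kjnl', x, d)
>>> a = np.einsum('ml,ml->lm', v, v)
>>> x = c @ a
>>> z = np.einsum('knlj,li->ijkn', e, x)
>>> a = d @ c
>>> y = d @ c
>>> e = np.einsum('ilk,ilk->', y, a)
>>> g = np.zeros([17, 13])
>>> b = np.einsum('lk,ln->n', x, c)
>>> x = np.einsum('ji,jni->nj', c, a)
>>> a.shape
(29, 13, 5)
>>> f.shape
(29, 13, 5, 29)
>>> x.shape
(13, 29)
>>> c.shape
(29, 5)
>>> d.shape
(29, 13, 29)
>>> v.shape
(3, 5)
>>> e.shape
()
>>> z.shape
(3, 13, 5, 5)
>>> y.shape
(29, 13, 5)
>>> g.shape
(17, 13)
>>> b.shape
(5,)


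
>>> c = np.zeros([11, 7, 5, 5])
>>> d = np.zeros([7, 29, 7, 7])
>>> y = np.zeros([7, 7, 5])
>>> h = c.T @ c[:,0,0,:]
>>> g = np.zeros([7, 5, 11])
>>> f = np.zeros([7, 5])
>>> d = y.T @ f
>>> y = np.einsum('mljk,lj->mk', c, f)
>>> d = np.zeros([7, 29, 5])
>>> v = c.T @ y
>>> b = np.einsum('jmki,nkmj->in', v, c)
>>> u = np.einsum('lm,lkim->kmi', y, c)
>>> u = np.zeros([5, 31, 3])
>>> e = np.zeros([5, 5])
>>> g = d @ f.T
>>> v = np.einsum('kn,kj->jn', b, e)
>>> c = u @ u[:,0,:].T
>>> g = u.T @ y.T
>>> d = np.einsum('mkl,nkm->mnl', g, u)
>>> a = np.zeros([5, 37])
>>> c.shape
(5, 31, 5)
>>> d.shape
(3, 5, 11)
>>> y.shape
(11, 5)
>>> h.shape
(5, 5, 7, 5)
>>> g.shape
(3, 31, 11)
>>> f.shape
(7, 5)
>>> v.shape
(5, 11)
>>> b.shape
(5, 11)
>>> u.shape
(5, 31, 3)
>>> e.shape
(5, 5)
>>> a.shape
(5, 37)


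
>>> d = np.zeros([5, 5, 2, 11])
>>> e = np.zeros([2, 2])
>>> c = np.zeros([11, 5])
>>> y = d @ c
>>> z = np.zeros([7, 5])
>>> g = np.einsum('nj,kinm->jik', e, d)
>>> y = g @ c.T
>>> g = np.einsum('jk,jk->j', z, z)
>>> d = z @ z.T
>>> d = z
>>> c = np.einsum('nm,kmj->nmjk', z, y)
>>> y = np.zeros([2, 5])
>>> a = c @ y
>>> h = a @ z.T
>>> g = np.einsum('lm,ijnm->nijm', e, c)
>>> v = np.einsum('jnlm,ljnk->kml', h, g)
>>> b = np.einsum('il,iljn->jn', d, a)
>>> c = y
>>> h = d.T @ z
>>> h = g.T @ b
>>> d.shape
(7, 5)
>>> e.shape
(2, 2)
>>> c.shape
(2, 5)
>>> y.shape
(2, 5)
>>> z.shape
(7, 5)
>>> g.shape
(11, 7, 5, 2)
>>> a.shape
(7, 5, 11, 5)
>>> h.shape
(2, 5, 7, 5)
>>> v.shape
(2, 7, 11)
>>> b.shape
(11, 5)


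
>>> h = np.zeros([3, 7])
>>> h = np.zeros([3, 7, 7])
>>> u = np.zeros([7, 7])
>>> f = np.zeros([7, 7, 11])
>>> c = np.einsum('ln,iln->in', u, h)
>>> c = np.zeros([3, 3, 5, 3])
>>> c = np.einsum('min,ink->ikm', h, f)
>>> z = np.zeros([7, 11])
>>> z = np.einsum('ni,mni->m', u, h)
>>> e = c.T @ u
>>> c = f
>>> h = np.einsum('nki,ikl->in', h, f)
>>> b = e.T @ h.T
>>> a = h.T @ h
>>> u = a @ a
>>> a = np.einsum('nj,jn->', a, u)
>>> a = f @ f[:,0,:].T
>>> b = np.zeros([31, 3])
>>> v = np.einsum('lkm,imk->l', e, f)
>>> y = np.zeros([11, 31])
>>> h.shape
(7, 3)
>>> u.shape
(3, 3)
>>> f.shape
(7, 7, 11)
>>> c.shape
(7, 7, 11)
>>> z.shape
(3,)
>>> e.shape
(3, 11, 7)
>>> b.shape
(31, 3)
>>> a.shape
(7, 7, 7)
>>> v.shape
(3,)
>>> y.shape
(11, 31)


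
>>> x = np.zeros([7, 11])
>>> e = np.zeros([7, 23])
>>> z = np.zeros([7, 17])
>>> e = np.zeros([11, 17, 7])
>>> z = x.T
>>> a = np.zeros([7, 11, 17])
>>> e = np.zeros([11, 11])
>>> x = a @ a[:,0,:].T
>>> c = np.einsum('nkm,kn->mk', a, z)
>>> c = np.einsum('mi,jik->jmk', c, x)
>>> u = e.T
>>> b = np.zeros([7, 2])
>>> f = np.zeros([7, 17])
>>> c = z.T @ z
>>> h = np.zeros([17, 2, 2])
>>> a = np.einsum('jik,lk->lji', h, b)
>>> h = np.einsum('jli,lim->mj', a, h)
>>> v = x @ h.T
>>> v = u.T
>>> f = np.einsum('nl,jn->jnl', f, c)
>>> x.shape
(7, 11, 7)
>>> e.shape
(11, 11)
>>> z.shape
(11, 7)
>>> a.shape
(7, 17, 2)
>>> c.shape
(7, 7)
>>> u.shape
(11, 11)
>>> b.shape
(7, 2)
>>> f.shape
(7, 7, 17)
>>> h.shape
(2, 7)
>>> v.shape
(11, 11)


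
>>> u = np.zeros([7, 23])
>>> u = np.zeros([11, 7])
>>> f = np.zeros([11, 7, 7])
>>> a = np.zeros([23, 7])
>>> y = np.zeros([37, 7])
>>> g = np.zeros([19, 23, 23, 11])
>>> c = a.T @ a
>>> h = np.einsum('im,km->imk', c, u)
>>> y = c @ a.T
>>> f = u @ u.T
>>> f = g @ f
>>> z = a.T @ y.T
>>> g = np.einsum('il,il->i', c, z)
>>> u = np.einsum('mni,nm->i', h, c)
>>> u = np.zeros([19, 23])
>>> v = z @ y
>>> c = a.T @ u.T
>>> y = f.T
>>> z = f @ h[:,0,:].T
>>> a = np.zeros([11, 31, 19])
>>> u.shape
(19, 23)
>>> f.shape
(19, 23, 23, 11)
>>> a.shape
(11, 31, 19)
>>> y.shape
(11, 23, 23, 19)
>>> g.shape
(7,)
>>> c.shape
(7, 19)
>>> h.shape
(7, 7, 11)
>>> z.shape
(19, 23, 23, 7)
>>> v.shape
(7, 23)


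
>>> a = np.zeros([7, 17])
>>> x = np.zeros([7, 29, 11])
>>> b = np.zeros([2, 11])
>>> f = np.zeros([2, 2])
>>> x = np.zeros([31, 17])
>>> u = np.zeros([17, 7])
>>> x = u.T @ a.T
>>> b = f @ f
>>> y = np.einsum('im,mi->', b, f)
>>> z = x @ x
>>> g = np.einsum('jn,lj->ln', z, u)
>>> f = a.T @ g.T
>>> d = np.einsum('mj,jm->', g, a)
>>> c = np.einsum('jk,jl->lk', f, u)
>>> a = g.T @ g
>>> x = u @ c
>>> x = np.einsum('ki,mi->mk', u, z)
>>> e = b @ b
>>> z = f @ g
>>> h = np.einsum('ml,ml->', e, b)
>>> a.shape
(7, 7)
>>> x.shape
(7, 17)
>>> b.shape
(2, 2)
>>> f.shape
(17, 17)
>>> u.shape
(17, 7)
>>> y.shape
()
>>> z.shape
(17, 7)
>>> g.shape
(17, 7)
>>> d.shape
()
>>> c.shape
(7, 17)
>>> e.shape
(2, 2)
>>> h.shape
()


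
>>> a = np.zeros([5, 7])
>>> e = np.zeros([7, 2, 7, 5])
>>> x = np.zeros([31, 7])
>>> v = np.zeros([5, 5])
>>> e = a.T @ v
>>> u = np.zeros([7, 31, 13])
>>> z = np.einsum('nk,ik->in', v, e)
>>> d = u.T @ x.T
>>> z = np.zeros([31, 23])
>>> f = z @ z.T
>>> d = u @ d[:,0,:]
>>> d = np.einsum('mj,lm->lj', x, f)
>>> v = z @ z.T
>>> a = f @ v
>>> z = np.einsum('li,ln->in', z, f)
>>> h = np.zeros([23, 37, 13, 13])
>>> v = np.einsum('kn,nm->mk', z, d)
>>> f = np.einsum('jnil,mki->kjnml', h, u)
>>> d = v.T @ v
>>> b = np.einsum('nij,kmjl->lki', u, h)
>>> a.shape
(31, 31)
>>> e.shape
(7, 5)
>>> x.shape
(31, 7)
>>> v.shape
(7, 23)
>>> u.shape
(7, 31, 13)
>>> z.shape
(23, 31)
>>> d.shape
(23, 23)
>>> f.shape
(31, 23, 37, 7, 13)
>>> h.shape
(23, 37, 13, 13)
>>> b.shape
(13, 23, 31)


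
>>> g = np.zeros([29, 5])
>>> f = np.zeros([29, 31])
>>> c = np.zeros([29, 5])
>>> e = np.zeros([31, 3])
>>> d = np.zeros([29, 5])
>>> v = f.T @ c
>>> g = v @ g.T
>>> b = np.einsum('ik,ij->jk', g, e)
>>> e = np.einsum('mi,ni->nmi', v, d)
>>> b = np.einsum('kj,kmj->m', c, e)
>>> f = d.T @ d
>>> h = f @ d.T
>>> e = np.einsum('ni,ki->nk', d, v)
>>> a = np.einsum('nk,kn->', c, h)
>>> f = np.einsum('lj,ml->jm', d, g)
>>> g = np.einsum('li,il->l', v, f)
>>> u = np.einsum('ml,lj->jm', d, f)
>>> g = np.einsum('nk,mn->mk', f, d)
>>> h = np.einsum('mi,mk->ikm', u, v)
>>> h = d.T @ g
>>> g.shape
(29, 31)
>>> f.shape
(5, 31)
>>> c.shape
(29, 5)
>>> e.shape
(29, 31)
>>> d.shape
(29, 5)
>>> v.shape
(31, 5)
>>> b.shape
(31,)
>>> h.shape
(5, 31)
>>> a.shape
()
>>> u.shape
(31, 29)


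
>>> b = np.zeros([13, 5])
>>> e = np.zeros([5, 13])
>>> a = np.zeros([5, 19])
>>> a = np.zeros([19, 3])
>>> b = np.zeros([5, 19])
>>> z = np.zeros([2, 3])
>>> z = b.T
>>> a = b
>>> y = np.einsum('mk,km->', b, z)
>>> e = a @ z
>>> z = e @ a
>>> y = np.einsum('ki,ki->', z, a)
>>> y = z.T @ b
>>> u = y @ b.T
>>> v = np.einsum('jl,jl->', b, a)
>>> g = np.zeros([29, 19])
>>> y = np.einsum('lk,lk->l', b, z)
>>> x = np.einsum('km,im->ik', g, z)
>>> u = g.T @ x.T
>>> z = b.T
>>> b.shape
(5, 19)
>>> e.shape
(5, 5)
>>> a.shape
(5, 19)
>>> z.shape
(19, 5)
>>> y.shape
(5,)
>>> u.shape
(19, 5)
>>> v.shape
()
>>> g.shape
(29, 19)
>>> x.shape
(5, 29)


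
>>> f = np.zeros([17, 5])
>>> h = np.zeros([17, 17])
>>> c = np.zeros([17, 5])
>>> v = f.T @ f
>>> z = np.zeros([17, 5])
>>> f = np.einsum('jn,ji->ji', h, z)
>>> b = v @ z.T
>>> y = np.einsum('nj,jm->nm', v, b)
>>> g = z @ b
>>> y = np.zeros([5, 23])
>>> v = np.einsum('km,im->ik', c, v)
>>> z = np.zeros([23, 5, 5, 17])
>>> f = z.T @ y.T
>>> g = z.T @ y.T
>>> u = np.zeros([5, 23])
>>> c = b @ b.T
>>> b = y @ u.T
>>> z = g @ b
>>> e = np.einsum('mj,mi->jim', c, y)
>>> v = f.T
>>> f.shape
(17, 5, 5, 5)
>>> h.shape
(17, 17)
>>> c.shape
(5, 5)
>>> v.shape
(5, 5, 5, 17)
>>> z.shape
(17, 5, 5, 5)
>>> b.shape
(5, 5)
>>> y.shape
(5, 23)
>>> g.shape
(17, 5, 5, 5)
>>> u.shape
(5, 23)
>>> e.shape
(5, 23, 5)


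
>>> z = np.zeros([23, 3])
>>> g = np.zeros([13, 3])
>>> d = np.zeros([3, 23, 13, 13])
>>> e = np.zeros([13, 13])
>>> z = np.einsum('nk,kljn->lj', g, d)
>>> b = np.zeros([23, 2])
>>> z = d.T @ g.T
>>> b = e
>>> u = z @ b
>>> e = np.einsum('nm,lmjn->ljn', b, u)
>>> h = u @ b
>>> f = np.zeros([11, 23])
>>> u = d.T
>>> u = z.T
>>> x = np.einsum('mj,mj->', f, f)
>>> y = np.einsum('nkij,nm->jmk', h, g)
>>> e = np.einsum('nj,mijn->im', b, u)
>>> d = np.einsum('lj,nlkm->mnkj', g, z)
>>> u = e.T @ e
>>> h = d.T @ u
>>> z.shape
(13, 13, 23, 13)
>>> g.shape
(13, 3)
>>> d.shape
(13, 13, 23, 3)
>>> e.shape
(23, 13)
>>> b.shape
(13, 13)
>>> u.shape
(13, 13)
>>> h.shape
(3, 23, 13, 13)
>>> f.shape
(11, 23)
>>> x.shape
()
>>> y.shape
(13, 3, 13)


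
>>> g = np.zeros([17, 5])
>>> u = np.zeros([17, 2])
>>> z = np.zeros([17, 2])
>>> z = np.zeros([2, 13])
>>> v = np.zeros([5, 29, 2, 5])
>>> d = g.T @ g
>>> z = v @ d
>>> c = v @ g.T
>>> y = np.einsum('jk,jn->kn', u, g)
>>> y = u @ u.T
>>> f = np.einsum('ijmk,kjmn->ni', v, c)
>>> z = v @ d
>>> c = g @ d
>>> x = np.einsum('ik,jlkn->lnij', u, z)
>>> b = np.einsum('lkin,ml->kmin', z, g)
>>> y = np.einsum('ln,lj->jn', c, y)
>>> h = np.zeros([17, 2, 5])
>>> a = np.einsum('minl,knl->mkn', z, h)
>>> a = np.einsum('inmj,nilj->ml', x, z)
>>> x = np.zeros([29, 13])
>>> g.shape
(17, 5)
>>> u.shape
(17, 2)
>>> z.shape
(5, 29, 2, 5)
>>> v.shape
(5, 29, 2, 5)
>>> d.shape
(5, 5)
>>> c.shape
(17, 5)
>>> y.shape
(17, 5)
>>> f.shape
(17, 5)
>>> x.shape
(29, 13)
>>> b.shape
(29, 17, 2, 5)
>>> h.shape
(17, 2, 5)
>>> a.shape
(17, 2)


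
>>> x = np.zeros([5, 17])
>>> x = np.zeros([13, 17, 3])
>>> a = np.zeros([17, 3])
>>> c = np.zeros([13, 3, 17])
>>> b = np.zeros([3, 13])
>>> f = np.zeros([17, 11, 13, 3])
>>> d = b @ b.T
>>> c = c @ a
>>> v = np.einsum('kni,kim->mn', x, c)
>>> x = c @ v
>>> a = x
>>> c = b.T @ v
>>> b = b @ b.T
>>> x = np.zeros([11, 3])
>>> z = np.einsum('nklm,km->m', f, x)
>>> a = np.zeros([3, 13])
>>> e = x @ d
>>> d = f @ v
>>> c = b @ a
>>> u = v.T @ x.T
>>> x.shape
(11, 3)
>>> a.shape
(3, 13)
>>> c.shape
(3, 13)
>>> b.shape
(3, 3)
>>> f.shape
(17, 11, 13, 3)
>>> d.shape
(17, 11, 13, 17)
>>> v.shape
(3, 17)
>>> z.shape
(3,)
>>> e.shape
(11, 3)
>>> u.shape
(17, 11)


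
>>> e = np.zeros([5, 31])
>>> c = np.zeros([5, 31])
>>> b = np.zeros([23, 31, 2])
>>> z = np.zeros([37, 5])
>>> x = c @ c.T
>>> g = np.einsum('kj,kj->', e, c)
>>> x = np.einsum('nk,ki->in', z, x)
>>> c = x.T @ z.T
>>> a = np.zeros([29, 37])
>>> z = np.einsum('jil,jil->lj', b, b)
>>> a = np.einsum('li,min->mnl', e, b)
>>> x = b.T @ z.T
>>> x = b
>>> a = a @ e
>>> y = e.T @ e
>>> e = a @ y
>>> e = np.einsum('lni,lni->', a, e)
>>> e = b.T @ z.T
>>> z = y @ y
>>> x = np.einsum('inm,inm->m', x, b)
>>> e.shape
(2, 31, 2)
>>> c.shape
(37, 37)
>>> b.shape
(23, 31, 2)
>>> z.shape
(31, 31)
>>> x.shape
(2,)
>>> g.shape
()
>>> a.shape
(23, 2, 31)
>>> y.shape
(31, 31)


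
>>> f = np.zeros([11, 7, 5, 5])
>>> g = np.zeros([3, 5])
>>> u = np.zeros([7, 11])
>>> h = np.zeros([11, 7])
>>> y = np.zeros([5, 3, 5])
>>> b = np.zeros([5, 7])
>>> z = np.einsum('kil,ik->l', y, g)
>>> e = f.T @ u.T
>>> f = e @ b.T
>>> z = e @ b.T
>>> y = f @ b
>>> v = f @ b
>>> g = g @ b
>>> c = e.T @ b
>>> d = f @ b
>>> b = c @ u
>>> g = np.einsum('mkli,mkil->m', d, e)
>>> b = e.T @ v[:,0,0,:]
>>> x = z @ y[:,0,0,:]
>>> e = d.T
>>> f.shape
(5, 5, 7, 5)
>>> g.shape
(5,)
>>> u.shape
(7, 11)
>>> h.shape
(11, 7)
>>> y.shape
(5, 5, 7, 7)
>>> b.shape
(7, 7, 5, 7)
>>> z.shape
(5, 5, 7, 5)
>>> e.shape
(7, 7, 5, 5)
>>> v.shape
(5, 5, 7, 7)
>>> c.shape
(7, 7, 5, 7)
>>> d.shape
(5, 5, 7, 7)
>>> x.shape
(5, 5, 7, 7)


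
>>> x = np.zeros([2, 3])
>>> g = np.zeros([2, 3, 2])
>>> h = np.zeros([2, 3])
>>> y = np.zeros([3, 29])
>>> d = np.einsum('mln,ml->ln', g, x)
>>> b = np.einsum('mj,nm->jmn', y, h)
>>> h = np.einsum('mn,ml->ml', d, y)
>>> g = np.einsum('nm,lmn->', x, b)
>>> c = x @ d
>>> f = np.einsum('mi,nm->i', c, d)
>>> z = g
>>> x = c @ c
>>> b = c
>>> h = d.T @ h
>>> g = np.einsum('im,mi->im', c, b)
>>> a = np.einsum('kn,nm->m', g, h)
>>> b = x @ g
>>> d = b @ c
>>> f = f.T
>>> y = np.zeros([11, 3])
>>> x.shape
(2, 2)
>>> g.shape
(2, 2)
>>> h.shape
(2, 29)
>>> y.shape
(11, 3)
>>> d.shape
(2, 2)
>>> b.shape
(2, 2)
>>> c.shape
(2, 2)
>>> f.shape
(2,)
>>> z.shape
()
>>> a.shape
(29,)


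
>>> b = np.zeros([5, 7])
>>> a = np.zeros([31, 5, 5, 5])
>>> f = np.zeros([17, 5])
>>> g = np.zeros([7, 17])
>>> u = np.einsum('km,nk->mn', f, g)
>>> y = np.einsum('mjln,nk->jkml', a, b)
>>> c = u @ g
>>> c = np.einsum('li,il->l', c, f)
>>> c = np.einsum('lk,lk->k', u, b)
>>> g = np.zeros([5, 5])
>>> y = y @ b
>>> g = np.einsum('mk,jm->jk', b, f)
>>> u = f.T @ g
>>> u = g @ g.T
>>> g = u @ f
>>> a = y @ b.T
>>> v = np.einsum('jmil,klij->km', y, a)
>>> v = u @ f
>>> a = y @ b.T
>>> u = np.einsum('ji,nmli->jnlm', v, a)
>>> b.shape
(5, 7)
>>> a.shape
(5, 7, 31, 5)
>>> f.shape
(17, 5)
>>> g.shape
(17, 5)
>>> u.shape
(17, 5, 31, 7)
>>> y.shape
(5, 7, 31, 7)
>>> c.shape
(7,)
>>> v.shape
(17, 5)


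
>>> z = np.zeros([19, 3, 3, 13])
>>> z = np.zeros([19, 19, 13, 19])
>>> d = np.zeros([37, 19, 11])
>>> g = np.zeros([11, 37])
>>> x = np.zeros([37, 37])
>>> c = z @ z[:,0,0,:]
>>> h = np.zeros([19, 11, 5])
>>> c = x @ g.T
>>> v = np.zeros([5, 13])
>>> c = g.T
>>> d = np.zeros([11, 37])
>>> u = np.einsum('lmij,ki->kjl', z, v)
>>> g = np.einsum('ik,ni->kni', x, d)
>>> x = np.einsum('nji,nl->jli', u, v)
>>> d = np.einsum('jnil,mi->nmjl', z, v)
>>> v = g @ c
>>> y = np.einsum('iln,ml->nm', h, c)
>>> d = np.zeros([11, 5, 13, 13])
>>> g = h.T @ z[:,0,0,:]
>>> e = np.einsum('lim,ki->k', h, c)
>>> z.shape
(19, 19, 13, 19)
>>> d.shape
(11, 5, 13, 13)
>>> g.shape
(5, 11, 19)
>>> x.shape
(19, 13, 19)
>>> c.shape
(37, 11)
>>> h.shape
(19, 11, 5)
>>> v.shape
(37, 11, 11)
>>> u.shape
(5, 19, 19)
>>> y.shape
(5, 37)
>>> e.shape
(37,)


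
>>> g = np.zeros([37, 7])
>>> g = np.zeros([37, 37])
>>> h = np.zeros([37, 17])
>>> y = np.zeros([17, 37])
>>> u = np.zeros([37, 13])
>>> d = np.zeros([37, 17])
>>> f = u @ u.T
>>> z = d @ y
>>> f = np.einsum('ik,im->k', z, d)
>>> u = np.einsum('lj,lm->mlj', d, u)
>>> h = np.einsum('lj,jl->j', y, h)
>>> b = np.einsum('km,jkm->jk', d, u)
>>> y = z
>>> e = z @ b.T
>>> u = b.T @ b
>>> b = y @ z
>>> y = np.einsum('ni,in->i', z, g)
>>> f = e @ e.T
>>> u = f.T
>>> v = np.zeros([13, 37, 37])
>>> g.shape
(37, 37)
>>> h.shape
(37,)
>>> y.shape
(37,)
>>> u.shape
(37, 37)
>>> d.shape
(37, 17)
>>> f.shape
(37, 37)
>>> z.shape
(37, 37)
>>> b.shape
(37, 37)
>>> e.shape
(37, 13)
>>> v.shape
(13, 37, 37)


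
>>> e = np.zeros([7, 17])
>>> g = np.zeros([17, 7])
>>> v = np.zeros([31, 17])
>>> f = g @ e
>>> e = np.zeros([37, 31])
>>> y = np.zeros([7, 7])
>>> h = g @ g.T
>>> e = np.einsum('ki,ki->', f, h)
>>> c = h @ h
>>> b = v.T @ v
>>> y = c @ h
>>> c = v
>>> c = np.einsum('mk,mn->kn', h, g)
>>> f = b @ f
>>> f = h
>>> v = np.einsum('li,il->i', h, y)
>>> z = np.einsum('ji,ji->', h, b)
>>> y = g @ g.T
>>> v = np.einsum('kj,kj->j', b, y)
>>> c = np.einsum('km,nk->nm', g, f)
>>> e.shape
()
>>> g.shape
(17, 7)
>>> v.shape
(17,)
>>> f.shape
(17, 17)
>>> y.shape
(17, 17)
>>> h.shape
(17, 17)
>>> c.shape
(17, 7)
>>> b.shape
(17, 17)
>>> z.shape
()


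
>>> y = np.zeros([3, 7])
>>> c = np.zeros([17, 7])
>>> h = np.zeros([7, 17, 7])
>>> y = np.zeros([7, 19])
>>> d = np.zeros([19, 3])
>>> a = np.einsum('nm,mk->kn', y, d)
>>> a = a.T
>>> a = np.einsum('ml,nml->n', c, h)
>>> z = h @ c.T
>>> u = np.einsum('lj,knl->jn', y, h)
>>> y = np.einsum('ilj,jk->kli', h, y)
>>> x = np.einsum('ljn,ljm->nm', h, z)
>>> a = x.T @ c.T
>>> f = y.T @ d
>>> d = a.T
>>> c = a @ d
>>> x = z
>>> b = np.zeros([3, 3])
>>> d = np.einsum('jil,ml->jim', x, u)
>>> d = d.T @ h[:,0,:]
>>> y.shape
(19, 17, 7)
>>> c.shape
(17, 17)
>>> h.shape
(7, 17, 7)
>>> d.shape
(19, 17, 7)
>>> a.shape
(17, 17)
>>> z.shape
(7, 17, 17)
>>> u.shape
(19, 17)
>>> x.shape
(7, 17, 17)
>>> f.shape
(7, 17, 3)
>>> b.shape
(3, 3)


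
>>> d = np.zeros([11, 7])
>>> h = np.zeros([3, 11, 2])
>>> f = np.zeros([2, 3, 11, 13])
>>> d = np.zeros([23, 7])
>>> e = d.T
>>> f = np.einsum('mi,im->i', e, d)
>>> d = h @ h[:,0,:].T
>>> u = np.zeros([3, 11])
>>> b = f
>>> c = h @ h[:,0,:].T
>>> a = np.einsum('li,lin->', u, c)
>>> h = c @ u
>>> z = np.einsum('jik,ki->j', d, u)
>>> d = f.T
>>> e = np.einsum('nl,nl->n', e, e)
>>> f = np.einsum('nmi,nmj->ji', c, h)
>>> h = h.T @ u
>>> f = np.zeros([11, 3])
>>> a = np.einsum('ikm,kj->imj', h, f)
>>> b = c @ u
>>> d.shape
(23,)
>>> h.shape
(11, 11, 11)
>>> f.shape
(11, 3)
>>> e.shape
(7,)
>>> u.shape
(3, 11)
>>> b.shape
(3, 11, 11)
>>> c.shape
(3, 11, 3)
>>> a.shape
(11, 11, 3)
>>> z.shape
(3,)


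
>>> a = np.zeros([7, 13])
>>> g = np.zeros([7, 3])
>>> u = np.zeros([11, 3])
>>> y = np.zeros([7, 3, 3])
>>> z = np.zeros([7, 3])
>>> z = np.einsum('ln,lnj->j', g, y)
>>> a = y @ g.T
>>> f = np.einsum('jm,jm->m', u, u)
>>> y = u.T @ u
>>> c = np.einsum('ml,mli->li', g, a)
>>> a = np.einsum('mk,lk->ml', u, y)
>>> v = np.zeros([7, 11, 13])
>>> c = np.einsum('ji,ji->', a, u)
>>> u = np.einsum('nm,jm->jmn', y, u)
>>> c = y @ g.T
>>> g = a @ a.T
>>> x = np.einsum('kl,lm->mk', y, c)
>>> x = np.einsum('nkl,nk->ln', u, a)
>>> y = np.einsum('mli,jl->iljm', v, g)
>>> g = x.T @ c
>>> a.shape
(11, 3)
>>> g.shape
(11, 7)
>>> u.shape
(11, 3, 3)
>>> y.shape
(13, 11, 11, 7)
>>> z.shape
(3,)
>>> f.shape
(3,)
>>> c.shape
(3, 7)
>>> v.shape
(7, 11, 13)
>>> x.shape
(3, 11)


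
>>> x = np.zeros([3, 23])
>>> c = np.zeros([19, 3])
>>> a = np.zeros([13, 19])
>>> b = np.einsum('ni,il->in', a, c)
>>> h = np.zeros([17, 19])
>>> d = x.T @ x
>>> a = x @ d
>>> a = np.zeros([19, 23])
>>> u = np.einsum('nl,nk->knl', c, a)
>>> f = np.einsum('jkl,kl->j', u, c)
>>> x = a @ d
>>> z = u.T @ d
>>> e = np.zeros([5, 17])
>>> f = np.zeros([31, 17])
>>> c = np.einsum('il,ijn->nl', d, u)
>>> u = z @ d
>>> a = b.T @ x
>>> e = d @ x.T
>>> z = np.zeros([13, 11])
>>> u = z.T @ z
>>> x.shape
(19, 23)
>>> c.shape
(3, 23)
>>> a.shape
(13, 23)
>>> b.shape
(19, 13)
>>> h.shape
(17, 19)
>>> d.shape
(23, 23)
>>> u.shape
(11, 11)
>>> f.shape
(31, 17)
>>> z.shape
(13, 11)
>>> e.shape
(23, 19)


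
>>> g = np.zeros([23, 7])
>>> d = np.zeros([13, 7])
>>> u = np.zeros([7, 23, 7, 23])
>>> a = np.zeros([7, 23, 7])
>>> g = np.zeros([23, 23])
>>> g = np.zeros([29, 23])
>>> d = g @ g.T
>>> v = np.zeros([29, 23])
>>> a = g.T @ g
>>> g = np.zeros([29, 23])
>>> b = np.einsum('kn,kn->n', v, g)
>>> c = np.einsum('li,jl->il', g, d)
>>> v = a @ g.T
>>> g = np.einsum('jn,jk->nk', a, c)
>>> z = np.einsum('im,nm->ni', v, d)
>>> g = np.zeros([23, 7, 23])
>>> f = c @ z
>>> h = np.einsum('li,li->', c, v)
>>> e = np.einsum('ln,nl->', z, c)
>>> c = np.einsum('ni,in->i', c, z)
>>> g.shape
(23, 7, 23)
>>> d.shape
(29, 29)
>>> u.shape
(7, 23, 7, 23)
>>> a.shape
(23, 23)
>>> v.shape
(23, 29)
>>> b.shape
(23,)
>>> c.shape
(29,)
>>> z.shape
(29, 23)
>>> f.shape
(23, 23)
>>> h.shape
()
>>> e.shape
()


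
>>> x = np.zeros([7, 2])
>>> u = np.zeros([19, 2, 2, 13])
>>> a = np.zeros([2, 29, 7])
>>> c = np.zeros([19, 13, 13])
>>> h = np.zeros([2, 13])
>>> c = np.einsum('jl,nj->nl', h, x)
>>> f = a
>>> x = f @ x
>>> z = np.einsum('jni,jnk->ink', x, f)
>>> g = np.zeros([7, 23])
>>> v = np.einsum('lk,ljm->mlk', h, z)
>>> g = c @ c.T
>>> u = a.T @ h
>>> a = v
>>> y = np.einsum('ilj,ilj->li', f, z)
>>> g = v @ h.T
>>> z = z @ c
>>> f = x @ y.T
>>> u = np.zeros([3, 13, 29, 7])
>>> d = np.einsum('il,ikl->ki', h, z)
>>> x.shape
(2, 29, 2)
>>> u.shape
(3, 13, 29, 7)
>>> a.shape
(7, 2, 13)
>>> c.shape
(7, 13)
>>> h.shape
(2, 13)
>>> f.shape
(2, 29, 29)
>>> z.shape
(2, 29, 13)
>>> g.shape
(7, 2, 2)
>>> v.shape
(7, 2, 13)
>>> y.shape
(29, 2)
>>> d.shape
(29, 2)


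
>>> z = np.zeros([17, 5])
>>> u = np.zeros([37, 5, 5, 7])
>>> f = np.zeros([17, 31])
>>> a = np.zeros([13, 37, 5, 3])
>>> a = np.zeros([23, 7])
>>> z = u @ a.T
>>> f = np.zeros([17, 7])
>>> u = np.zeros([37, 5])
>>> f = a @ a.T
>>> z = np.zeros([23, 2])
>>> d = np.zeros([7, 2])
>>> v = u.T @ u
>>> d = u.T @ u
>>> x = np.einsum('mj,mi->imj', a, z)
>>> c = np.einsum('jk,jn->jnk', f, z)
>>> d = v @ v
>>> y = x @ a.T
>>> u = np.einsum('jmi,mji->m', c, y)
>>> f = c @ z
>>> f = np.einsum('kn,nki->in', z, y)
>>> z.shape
(23, 2)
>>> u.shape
(2,)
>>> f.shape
(23, 2)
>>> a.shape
(23, 7)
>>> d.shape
(5, 5)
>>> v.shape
(5, 5)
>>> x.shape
(2, 23, 7)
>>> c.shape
(23, 2, 23)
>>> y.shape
(2, 23, 23)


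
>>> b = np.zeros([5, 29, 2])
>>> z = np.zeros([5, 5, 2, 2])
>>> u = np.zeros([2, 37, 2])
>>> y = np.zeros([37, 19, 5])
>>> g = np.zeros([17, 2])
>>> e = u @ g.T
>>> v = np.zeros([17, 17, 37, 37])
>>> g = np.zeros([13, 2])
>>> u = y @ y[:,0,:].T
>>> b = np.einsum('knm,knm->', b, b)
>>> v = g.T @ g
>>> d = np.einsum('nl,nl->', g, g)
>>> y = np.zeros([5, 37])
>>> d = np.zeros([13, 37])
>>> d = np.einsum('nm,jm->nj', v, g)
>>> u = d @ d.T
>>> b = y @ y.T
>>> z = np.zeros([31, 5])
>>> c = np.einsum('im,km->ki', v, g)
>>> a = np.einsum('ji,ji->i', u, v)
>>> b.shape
(5, 5)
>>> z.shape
(31, 5)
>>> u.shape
(2, 2)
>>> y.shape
(5, 37)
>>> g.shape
(13, 2)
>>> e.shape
(2, 37, 17)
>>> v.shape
(2, 2)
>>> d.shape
(2, 13)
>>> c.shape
(13, 2)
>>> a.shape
(2,)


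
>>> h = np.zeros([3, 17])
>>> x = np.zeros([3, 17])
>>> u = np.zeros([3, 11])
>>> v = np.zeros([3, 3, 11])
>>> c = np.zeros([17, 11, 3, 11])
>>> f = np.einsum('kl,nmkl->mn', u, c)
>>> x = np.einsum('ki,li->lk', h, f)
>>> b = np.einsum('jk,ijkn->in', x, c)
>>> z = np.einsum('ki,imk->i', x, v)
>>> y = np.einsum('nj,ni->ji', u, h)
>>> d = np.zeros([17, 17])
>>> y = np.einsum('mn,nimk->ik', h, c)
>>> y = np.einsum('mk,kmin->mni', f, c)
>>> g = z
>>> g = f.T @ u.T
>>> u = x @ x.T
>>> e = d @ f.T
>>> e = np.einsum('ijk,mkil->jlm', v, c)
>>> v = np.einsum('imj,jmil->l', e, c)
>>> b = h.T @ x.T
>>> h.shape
(3, 17)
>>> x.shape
(11, 3)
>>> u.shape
(11, 11)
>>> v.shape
(11,)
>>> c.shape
(17, 11, 3, 11)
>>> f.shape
(11, 17)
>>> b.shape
(17, 11)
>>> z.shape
(3,)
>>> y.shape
(11, 11, 3)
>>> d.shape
(17, 17)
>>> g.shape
(17, 3)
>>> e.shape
(3, 11, 17)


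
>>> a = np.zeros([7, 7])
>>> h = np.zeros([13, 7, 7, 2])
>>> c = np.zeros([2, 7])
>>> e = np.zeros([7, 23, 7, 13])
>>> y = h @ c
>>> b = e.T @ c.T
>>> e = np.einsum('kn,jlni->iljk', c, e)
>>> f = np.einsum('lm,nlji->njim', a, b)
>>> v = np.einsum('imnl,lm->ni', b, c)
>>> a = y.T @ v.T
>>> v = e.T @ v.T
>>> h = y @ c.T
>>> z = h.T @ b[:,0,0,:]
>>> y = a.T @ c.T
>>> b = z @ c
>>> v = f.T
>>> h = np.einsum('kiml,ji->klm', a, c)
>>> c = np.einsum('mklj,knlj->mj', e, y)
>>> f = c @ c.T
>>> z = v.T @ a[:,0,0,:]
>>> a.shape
(7, 7, 7, 23)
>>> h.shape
(7, 23, 7)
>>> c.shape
(13, 2)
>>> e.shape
(13, 23, 7, 2)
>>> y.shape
(23, 7, 7, 2)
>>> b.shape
(2, 7, 7, 7)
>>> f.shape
(13, 13)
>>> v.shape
(7, 2, 23, 13)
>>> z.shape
(13, 23, 2, 23)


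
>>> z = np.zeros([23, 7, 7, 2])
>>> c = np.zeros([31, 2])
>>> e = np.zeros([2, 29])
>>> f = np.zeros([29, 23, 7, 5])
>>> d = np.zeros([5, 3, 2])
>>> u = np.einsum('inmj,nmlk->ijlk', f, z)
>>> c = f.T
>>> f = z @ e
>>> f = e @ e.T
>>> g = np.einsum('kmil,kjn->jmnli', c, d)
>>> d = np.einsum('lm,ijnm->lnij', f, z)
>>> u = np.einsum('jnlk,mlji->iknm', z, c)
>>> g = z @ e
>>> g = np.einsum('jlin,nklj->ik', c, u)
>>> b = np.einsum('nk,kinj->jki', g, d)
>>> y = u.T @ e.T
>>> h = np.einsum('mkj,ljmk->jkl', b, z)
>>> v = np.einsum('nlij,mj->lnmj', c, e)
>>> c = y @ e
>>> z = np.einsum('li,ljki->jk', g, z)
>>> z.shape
(7, 7)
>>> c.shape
(5, 7, 2, 29)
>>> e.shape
(2, 29)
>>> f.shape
(2, 2)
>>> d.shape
(2, 7, 23, 7)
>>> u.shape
(29, 2, 7, 5)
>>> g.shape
(23, 2)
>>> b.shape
(7, 2, 7)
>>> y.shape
(5, 7, 2, 2)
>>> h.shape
(7, 2, 23)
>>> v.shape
(7, 5, 2, 29)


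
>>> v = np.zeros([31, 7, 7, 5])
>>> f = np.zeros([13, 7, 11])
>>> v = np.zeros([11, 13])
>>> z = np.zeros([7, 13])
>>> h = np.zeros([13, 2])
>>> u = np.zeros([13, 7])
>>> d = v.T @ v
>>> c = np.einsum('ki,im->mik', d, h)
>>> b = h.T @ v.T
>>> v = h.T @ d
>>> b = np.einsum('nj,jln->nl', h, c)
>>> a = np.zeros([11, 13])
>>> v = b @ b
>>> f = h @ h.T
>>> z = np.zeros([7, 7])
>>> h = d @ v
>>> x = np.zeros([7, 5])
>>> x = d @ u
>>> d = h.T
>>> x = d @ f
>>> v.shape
(13, 13)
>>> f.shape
(13, 13)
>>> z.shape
(7, 7)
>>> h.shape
(13, 13)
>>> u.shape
(13, 7)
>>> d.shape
(13, 13)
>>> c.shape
(2, 13, 13)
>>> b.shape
(13, 13)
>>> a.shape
(11, 13)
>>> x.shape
(13, 13)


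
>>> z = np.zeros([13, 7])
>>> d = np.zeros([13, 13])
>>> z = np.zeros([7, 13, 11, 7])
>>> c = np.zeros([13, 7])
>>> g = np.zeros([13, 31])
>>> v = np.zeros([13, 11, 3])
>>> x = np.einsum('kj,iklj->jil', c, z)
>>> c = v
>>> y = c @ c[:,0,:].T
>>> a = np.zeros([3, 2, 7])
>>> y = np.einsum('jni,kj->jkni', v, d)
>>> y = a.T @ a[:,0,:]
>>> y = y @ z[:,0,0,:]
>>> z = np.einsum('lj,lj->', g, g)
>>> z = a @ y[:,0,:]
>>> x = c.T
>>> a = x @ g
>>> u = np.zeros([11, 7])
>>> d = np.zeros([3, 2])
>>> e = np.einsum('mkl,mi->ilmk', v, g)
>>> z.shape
(3, 2, 7)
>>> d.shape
(3, 2)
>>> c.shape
(13, 11, 3)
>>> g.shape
(13, 31)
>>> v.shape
(13, 11, 3)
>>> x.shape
(3, 11, 13)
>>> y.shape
(7, 2, 7)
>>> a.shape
(3, 11, 31)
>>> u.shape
(11, 7)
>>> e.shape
(31, 3, 13, 11)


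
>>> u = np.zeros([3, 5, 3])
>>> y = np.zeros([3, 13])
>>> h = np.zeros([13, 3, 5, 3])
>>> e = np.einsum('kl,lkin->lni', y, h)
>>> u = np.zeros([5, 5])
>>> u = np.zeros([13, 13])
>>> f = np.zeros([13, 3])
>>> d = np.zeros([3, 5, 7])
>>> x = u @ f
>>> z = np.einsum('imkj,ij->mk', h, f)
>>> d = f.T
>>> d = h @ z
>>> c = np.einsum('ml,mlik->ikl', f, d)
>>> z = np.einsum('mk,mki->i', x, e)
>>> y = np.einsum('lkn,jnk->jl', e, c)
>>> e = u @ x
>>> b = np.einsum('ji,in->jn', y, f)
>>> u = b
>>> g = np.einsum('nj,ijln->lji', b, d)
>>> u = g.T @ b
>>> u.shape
(13, 3, 3)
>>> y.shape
(5, 13)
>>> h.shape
(13, 3, 5, 3)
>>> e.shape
(13, 3)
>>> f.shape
(13, 3)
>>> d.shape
(13, 3, 5, 5)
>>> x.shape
(13, 3)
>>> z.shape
(5,)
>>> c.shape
(5, 5, 3)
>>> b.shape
(5, 3)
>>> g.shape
(5, 3, 13)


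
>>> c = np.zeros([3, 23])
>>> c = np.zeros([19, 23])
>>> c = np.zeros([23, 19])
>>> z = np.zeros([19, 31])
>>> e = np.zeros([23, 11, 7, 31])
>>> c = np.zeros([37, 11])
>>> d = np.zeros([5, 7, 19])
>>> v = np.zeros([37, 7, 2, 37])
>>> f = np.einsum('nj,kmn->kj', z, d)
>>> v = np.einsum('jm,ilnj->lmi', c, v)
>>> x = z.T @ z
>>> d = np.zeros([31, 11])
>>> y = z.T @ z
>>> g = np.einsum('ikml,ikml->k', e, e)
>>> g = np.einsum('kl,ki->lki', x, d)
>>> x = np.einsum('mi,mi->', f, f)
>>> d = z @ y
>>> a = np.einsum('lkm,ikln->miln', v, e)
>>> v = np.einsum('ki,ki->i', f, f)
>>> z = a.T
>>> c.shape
(37, 11)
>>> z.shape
(31, 7, 23, 37)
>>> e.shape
(23, 11, 7, 31)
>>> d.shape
(19, 31)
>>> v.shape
(31,)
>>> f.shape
(5, 31)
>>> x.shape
()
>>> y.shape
(31, 31)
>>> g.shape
(31, 31, 11)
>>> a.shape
(37, 23, 7, 31)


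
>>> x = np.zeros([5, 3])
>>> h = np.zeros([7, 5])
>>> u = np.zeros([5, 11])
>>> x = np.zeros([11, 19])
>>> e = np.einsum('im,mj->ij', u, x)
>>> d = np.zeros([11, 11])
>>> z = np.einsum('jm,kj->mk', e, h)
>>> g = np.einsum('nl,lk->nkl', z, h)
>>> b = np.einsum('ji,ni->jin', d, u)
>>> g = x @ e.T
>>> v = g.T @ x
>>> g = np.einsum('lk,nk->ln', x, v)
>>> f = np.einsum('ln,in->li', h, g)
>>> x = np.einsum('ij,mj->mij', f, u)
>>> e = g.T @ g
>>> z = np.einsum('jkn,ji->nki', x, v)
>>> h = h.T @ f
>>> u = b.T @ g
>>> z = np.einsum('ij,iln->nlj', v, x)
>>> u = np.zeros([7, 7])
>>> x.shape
(5, 7, 11)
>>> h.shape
(5, 11)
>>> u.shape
(7, 7)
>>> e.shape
(5, 5)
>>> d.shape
(11, 11)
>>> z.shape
(11, 7, 19)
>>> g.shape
(11, 5)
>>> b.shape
(11, 11, 5)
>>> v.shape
(5, 19)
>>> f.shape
(7, 11)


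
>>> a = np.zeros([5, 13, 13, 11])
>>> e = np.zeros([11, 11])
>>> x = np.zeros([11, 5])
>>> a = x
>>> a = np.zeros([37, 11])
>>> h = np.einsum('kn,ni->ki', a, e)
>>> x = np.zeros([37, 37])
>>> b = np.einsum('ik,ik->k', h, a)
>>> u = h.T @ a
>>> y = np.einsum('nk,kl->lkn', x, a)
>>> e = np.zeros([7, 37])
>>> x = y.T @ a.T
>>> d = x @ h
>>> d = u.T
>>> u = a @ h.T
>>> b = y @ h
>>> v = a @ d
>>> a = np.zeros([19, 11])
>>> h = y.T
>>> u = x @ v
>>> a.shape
(19, 11)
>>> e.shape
(7, 37)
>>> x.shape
(37, 37, 37)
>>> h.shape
(37, 37, 11)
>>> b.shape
(11, 37, 11)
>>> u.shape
(37, 37, 11)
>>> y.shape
(11, 37, 37)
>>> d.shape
(11, 11)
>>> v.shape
(37, 11)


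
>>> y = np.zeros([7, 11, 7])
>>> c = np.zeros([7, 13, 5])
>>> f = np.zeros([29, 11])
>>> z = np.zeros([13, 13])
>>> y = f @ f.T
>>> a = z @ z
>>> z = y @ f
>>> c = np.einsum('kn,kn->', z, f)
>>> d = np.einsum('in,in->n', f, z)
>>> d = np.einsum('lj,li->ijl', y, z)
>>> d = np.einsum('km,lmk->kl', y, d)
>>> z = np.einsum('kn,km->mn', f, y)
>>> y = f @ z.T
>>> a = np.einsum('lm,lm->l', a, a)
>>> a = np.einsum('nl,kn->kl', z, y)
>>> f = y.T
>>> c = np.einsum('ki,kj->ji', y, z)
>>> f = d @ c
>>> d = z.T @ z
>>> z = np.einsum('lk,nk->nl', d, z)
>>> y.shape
(29, 29)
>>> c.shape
(11, 29)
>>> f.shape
(29, 29)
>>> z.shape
(29, 11)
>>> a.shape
(29, 11)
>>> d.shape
(11, 11)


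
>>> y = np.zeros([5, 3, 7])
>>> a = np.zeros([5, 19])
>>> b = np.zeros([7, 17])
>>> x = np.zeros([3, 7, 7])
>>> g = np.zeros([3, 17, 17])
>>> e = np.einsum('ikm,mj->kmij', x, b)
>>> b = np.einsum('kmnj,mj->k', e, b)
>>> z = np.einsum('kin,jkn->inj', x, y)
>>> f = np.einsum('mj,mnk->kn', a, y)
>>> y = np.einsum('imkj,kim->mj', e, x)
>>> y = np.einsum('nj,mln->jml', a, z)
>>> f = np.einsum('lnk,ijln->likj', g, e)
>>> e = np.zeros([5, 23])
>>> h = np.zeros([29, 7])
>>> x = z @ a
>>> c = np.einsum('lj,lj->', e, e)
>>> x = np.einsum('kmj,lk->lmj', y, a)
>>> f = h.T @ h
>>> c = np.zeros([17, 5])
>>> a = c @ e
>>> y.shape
(19, 7, 7)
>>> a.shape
(17, 23)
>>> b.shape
(7,)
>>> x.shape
(5, 7, 7)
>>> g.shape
(3, 17, 17)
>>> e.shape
(5, 23)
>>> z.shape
(7, 7, 5)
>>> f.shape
(7, 7)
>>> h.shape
(29, 7)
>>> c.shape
(17, 5)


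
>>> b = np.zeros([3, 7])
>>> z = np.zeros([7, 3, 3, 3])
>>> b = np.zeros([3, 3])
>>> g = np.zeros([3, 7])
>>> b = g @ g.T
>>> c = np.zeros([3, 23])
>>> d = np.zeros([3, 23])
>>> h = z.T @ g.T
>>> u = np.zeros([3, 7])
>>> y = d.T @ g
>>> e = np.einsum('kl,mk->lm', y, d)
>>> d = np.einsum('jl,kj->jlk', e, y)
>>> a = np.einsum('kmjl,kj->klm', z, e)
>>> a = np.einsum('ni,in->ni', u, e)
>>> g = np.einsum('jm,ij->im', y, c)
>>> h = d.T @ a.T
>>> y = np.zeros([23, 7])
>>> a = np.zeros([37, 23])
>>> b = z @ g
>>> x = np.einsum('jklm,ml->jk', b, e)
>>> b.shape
(7, 3, 3, 7)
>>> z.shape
(7, 3, 3, 3)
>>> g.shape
(3, 7)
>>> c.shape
(3, 23)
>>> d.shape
(7, 3, 23)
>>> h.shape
(23, 3, 3)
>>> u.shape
(3, 7)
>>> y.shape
(23, 7)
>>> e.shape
(7, 3)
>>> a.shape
(37, 23)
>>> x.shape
(7, 3)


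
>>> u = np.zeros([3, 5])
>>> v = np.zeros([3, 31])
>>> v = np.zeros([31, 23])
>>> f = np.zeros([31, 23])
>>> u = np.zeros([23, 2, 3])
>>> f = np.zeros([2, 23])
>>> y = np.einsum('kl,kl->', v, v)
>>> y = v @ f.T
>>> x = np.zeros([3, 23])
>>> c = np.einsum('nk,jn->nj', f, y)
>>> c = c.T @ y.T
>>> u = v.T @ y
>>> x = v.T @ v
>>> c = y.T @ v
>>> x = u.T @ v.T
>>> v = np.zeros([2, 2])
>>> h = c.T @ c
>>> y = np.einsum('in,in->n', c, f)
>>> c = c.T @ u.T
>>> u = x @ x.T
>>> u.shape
(2, 2)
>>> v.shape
(2, 2)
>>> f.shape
(2, 23)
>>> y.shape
(23,)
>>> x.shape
(2, 31)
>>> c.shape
(23, 23)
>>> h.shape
(23, 23)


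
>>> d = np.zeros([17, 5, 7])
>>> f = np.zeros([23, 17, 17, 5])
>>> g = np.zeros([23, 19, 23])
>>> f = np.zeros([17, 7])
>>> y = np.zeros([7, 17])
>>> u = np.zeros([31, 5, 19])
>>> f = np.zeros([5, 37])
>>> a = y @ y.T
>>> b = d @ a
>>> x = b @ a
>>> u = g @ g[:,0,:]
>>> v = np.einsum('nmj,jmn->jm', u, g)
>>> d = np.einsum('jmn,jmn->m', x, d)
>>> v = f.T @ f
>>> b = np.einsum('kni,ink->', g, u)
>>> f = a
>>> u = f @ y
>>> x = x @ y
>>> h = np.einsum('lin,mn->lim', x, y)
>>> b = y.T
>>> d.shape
(5,)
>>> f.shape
(7, 7)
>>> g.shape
(23, 19, 23)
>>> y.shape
(7, 17)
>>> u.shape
(7, 17)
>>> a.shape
(7, 7)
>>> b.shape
(17, 7)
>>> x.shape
(17, 5, 17)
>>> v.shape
(37, 37)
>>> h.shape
(17, 5, 7)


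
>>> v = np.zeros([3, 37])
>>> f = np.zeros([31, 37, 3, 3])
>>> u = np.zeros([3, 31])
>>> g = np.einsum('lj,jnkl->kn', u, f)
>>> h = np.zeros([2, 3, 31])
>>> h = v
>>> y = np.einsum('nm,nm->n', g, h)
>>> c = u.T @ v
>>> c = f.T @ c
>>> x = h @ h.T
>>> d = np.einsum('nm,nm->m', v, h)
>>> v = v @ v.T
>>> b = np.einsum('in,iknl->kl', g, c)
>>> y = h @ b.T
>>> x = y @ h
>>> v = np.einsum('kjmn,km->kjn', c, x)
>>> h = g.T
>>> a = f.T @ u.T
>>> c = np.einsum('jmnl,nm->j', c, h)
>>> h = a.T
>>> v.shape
(3, 3, 37)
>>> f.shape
(31, 37, 3, 3)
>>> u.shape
(3, 31)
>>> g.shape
(3, 37)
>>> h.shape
(3, 37, 3, 3)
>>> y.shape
(3, 3)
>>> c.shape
(3,)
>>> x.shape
(3, 37)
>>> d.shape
(37,)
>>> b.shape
(3, 37)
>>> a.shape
(3, 3, 37, 3)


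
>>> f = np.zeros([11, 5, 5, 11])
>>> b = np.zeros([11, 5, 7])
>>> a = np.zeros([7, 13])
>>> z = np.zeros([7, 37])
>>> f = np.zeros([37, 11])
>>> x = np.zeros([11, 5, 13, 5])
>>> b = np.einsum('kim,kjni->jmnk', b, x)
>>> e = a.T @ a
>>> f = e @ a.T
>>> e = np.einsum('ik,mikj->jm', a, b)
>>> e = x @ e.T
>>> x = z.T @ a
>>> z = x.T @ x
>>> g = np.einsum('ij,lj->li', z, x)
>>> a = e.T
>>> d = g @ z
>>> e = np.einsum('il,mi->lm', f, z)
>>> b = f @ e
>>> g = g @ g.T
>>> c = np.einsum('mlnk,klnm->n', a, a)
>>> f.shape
(13, 7)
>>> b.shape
(13, 13)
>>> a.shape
(11, 13, 5, 11)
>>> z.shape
(13, 13)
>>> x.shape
(37, 13)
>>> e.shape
(7, 13)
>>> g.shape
(37, 37)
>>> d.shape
(37, 13)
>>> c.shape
(5,)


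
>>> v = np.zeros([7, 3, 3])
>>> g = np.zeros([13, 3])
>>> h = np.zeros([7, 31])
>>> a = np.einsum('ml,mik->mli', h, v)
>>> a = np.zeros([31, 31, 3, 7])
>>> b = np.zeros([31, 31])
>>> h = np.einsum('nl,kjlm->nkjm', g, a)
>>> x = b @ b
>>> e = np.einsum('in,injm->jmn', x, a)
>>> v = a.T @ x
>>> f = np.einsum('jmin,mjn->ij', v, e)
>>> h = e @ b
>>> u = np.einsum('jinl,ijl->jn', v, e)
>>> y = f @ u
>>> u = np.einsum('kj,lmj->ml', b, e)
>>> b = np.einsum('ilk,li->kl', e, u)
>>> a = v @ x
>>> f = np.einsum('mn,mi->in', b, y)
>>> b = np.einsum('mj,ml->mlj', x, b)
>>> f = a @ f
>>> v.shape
(7, 3, 31, 31)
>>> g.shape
(13, 3)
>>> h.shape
(3, 7, 31)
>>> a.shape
(7, 3, 31, 31)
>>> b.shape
(31, 7, 31)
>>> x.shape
(31, 31)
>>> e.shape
(3, 7, 31)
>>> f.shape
(7, 3, 31, 7)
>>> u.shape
(7, 3)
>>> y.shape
(31, 31)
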